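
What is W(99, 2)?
W(99, 2) = 99 + 1 = 100

A 2-term AP is any pair of integers, so a monochromatic 2-AP exists iff some colour is used at least twice. With 99 colours, the colouring i ↦ i on {1, ..., 99} uses each colour once, avoiding any monochromatic pair, so W(99, 2) > 99. For {1, ..., 100}, pigeonhole forces two integers of the same colour, which form a monochromatic 2-AP. Hence W(99, 2) = 100.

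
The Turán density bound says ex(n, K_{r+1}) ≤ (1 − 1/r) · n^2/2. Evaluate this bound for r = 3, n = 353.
Turán density bound = (2/3) · 353^2/2 = 124609/3 ≈ 41536.3333

Turán's theorem: ex(n, K_{r+1}) is achieved by the complete r-partite Turán graph T(n, r) with parts as balanced as possible, and is at most (1 − 1/r) · n^2/2. For r = 3, n = 353: the density bound is (2/3) · 124609/2 = 124609/3 ≈ 41536.3333. The integer-valued extremum is e(T(353, 3)) = 41536, which is strictly less than the density bound 124609/3 since 3 ∤ 353 (the parts of T(353, 3) cannot all be equal).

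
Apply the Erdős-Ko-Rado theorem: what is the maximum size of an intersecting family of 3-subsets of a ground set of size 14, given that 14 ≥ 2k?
max |F| = C(13, 2) = 78

The Erdős-Ko-Rado theorem states: for n ≥ 2k, an intersecting family of k-subsets of an n-element set has size at most C(n − 1, k − 1), with equality for 'star' families {A ⊆ [n] : |A| = k, i ∈ A} (fix an element i). For n = 14, k = 3: C(13, 2) = 78.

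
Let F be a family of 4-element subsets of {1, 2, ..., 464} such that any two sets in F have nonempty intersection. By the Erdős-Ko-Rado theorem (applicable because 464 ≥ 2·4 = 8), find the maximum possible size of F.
max |F| = C(463, 3) = 16435111

Erdős-Ko-Rado (1961): when n ≥ 2k, max |F| = C(n−1, k−1). The bound is attained by the star {A : i ∈ A} for any fixed i ∈ [n]. Here C(464−1, 4−1) = C(463, 3) = 16435111.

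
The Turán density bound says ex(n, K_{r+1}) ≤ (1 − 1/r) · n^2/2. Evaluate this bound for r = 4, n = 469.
Turán density bound = (3/4) · 469^2/2 = 659883/8 ≈ 82485.375

Turán's theorem: ex(n, K_{r+1}) is achieved by the complete r-partite Turán graph T(n, r) with parts as balanced as possible, and is at most (1 − 1/r) · n^2/2. For r = 4, n = 469: the density bound is (3/4) · 219961/2 = 659883/8 ≈ 82485.375. The integer-valued extremum is e(T(469, 4)) = 82485, which is strictly less than the density bound 659883/8 since 4 ∤ 469 (the parts of T(469, 4) cannot all be equal).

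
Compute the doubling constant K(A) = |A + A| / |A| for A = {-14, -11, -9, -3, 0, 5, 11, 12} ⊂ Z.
K = |A + A| / |A| = 30/8 = 15/4

Enumerate A + A = {a + b : a, b ∈ A}. With |A| = 8, there are |A|^2 = 64 ordered sum pairs; collecting distinct values, A + A = {-28, -25, -23, -22, -20, -18, -17, -14, -12, -11, -9, -6, -4, -3, -2, 0, 1, 2, 3, 5, 8, 9, 10, 11, 12, 16, 17, 22, 23, 24}, so |A + A| = 30. Thus K = 30/8 = 15/4. For comparison, the minimum possible |A + A| over all 8-element sets is 2·8 − 1 = 15 (so min K = 15/8), attained only by arithmetic progressions.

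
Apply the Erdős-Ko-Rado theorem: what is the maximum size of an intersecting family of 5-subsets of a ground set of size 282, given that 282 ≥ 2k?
max |F| = C(281, 4) = 254274090

Erdős-Ko-Rado (1961): when n ≥ 2k, max |F| = C(n−1, k−1). The bound is attained by the star {A : i ∈ A} for any fixed i ∈ [n]. Here C(282−1, 5−1) = C(281, 4) = 254274090.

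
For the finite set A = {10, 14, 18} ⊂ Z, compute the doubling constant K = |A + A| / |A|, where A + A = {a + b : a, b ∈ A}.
K = |A + A| / |A| = 5/3

Enumerate A + A = {a + b : a, b ∈ A}. With |A| = 3, there are |A|^2 = 9 ordered sum pairs; collecting distinct values, A + A = {20, 24, 28, 32, 36}, so |A + A| = 5. Thus K = 5/3. Here |A + A| = 2|A| − 1 = 5, the minimum possible — so K = 5/3 is minimal, which holds iff A is an arithmetic progression.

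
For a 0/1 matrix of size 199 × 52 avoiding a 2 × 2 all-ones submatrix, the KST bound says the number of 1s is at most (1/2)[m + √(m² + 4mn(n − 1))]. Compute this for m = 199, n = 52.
z(199, 52; 2, 2) ≤ (1/2)[199 + √(199² + 4·199·52·51)] = (1/2)[199 + √2150593] = 832.745

Kővári–Sós–Turán: let r_1, ..., r_199 be the row sums and z = Σ r_i the total number of 1s. Each pair of columns can share at most one row with both entries 1 (else a 2×2 all-ones block appears), so Σ_i C(r_i, 2) ≤ C(52, 2) = 1326. By convexity Σ_i C(r_i, 2) ≥ 199·C(z/199, 2) = z(z − 199)/(2·199), giving z² − 199z − 199·52·51 ≤ 0 and hence z ≤ (1/2)[199 + √(39601 + 4·527748)] = (1/2)[199 + √2150593] ≈ (1/2)(199 + 1466.49) = 832.745.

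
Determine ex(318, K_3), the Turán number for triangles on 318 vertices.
ex(318, K_3) = ⌊318^2/4⌋ = 25281

Mantel (1907): a triangle-free graph on n vertices has at most ⌊n^2/4⌋ edges, with equality for the complete bipartite graph K_{⌊n/2⌋, ⌈n/2⌉}. For n = 318: ⌊318^2/4⌋ = ⌊101124/4⌋ = 25281. The extremal graph is K_{159, 159}, which has 159·159 = 25281 edges.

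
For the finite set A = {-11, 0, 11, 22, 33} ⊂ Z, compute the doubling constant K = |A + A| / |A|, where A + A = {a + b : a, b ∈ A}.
K = |A + A| / |A| = 9/5

Enumerate A + A = {a + b : a, b ∈ A}. With |A| = 5, there are |A|^2 = 25 ordered sum pairs; collecting distinct values, A + A = {-22, -11, 0, 11, 22, 33, 44, 55, 66}, so |A + A| = 9. Thus K = 9/5. Here |A + A| = 2|A| − 1 = 9, the minimum possible — so K = 9/5 is minimal, which holds iff A is an arithmetic progression.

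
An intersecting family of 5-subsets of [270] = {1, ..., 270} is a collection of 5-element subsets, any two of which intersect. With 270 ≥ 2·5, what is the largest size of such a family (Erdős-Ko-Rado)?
max |F| = C(269, 4) = 213338251

Erdős-Ko-Rado (1961): when n ≥ 2k, max |F| = C(n−1, k−1). The bound is attained by the star {A : i ∈ A} for any fixed i ∈ [n]. Here C(270−1, 5−1) = C(269, 4) = 213338251.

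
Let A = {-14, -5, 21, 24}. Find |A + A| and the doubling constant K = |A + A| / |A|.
K = |A + A| / |A| = 10/4 = 5/2

Enumerate A + A = {a + b : a, b ∈ A}. With |A| = 4, there are |A|^2 = 16 ordered sum pairs; collecting distinct values, A + A = {-28, -19, -10, 7, 10, 16, 19, 42, 45, 48}, so |A + A| = 10. Thus K = 10/4 = 5/2. For comparison, the minimum possible |A + A| over all 4-element sets is 2·4 − 1 = 7 (so min K = 7/4), attained only by arithmetic progressions.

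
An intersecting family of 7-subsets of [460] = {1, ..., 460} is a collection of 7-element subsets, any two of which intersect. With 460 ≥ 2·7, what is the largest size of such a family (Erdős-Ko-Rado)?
max |F| = C(459, 6) = 12568804160094

The Erdős-Ko-Rado theorem states: for n ≥ 2k, an intersecting family of k-subsets of an n-element set has size at most C(n − 1, k − 1), with equality for 'star' families {A ⊆ [n] : |A| = k, i ∈ A} (fix an element i). For n = 460, k = 7: C(459, 6) = 12568804160094.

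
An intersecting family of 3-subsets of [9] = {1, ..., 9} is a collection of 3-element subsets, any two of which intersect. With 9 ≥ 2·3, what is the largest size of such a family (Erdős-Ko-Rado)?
max |F| = C(8, 2) = 28

Erdős-Ko-Rado (1961): when n ≥ 2k, max |F| = C(n−1, k−1). The bound is attained by the star {A : i ∈ A} for any fixed i ∈ [n]. Here C(9−1, 3−1) = C(8, 2) = 28.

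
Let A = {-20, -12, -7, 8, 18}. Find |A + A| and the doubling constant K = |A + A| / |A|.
K = |A + A| / |A| = 15/5 = 3

Enumerate A + A = {a + b : a, b ∈ A}. With |A| = 5, there are |A|^2 = 25 ordered sum pairs; collecting distinct values, A + A = {-40, -32, -27, -24, -19, -14, -12, -4, -2, 1, 6, 11, 16, 26, 36}, so |A + A| = 15. Thus K = 15/5 = 3. For comparison, the minimum possible |A + A| over all 5-element sets is 2·5 − 1 = 9 (so min K = 9/5), attained only by arithmetic progressions.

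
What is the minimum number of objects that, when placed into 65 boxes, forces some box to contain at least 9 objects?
n = (9 − 1)·65 + 1 = 521

By the generalised pigeonhole principle, to guarantee some box contains ≥ r objects we need more than (r − 1) · k objects total. Threshold: n = (r − 1) · k + 1. With r = 9 and k = 65: n = 8 · 65 + 1 = 520 + 1 = 521. For n = 520 = 8 · 65, we can put exactly 8 objects in every box, avoiding 9 in any single one — so 521 is tight.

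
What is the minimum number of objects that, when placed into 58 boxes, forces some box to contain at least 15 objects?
n = (15 − 1)·58 + 1 = 813

By the generalised pigeonhole principle, to guarantee some box contains ≥ r objects we need more than (r − 1) · k objects total. Threshold: n = (r − 1) · k + 1. With r = 15 and k = 58: n = 14 · 58 + 1 = 812 + 1 = 813. For n = 812 = 14 · 58, we can put exactly 14 objects in every box, avoiding 15 in any single one — so 813 is tight.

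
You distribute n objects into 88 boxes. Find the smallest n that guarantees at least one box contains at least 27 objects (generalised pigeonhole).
n = (27 − 1)·88 + 1 = 2289

By the generalised pigeonhole principle, to guarantee some box contains ≥ r objects we need more than (r − 1) · k objects total. Threshold: n = (r − 1) · k + 1. With r = 27 and k = 88: n = 26 · 88 + 1 = 2288 + 1 = 2289. For n = 2288 = 26 · 88, we can put exactly 26 objects in every box, avoiding 27 in any single one — so 2289 is tight.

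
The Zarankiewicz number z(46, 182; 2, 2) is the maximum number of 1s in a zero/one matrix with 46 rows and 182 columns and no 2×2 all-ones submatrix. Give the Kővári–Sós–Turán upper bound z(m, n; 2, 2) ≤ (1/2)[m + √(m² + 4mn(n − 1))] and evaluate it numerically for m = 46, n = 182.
z(46, 182; 2, 2) ≤ (1/2)[46 + √(46² + 4·46·182·181)] = (1/2)[46 + √6063444] = 1254.2031

Kővári–Sós–Turán: let r_1, ..., r_46 be the row sums and z = Σ r_i the total number of 1s. Each pair of columns can share at most one row with both entries 1 (else a 2×2 all-ones block appears), so Σ_i C(r_i, 2) ≤ C(182, 2) = 16471. By convexity Σ_i C(r_i, 2) ≥ 46·C(z/46, 2) = z(z − 46)/(2·46), giving z² − 46z − 46·182·181 ≤ 0 and hence z ≤ (1/2)[46 + √(2116 + 4·1515332)] = (1/2)[46 + √6063444] ≈ (1/2)(46 + 2462.4061) = 1254.2031.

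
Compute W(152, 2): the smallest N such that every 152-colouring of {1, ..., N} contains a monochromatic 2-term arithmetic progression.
W(152, 2) = 152 + 1 = 153

A 2-term AP is any pair of integers, so a monochromatic 2-AP exists iff some colour is used at least twice. With 152 colours, the colouring i ↦ i on {1, ..., 152} uses each colour once, avoiding any monochromatic pair, so W(152, 2) > 152. For {1, ..., 153}, pigeonhole forces two integers of the same colour, which form a monochromatic 2-AP. Hence W(152, 2) = 153.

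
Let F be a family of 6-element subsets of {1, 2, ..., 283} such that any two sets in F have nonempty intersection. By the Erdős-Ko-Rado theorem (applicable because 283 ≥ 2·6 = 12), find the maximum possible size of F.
max |F| = C(282, 5) = 14341058676

The Erdős-Ko-Rado theorem states: for n ≥ 2k, an intersecting family of k-subsets of an n-element set has size at most C(n − 1, k − 1), with equality for 'star' families {A ⊆ [n] : |A| = k, i ∈ A} (fix an element i). For n = 283, k = 6: C(282, 5) = 14341058676.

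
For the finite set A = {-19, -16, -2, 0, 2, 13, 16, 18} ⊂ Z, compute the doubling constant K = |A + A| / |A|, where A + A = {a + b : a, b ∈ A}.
K = |A + A| / |A| = 30/8 = 15/4

Enumerate A + A = {a + b : a, b ∈ A}. With |A| = 8, there are |A|^2 = 64 ordered sum pairs; collecting distinct values, A + A = {-38, -35, -32, -21, -19, -18, -17, -16, -14, -6, -4, -3, -2, -1, 0, 2, 4, 11, 13, 14, 15, 16, 18, 20, 26, 29, 31, 32, 34, 36}, so |A + A| = 30. Thus K = 30/8 = 15/4. For comparison, the minimum possible |A + A| over all 8-element sets is 2·8 − 1 = 15 (so min K = 15/8), attained only by arithmetic progressions.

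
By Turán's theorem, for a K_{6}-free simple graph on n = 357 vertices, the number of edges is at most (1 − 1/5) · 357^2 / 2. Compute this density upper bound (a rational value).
Turán density bound = (4/5) · 357^2/2 = 254898/5 ≈ 50979.6

Turán's theorem: ex(n, K_{r+1}) is achieved by the complete r-partite Turán graph T(n, r) with parts as balanced as possible, and is at most (1 − 1/r) · n^2/2. For r = 5, n = 357: the density bound is (4/5) · 127449/2 = 254898/5 ≈ 50979.6. The integer-valued extremum is e(T(357, 5)) = 50979, which is strictly less than the density bound 254898/5 since 5 ∤ 357 (the parts of T(357, 5) cannot all be equal).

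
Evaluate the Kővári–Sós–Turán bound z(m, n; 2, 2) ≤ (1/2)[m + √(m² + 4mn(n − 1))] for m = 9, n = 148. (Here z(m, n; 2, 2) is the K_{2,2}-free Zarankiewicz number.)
z(9, 148; 2, 2) ≤ (1/2)[9 + √(9² + 4·9·148·147)] = (1/2)[9 + √783297] = 447.0203

Kővári–Sós–Turán: let r_1, ..., r_9 be the row sums and z = Σ r_i the total number of 1s. Each pair of columns can share at most one row with both entries 1 (else a 2×2 all-ones block appears), so Σ_i C(r_i, 2) ≤ C(148, 2) = 10878. By convexity Σ_i C(r_i, 2) ≥ 9·C(z/9, 2) = z(z − 9)/(2·9), giving z² − 9z − 9·148·147 ≤ 0 and hence z ≤ (1/2)[9 + √(81 + 4·195804)] = (1/2)[9 + √783297] ≈ (1/2)(9 + 885.0407) = 447.0203.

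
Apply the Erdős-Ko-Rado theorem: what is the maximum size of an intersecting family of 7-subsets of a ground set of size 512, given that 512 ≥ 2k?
max |F| = C(511, 6) = 24010353303937

The Erdős-Ko-Rado theorem states: for n ≥ 2k, an intersecting family of k-subsets of an n-element set has size at most C(n − 1, k − 1), with equality for 'star' families {A ⊆ [n] : |A| = k, i ∈ A} (fix an element i). For n = 512, k = 7: C(511, 6) = 24010353303937.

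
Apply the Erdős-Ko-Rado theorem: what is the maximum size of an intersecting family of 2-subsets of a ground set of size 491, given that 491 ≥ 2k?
max |F| = C(490, 1) = 490

Erdős-Ko-Rado (1961): when n ≥ 2k, max |F| = C(n−1, k−1). The bound is attained by the star {A : i ∈ A} for any fixed i ∈ [n]. Here C(491−1, 2−1) = C(490, 1) = 490.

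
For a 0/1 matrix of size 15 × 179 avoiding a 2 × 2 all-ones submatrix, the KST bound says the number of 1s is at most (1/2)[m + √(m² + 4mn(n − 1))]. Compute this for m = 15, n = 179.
z(15, 179; 2, 2) ≤ (1/2)[15 + √(15² + 4·15·179·178)] = (1/2)[15 + √1911945] = 698.8655

Kővári–Sós–Turán: let r_1, ..., r_15 be the row sums and z = Σ r_i the total number of 1s. Each pair of columns can share at most one row with both entries 1 (else a 2×2 all-ones block appears), so Σ_i C(r_i, 2) ≤ C(179, 2) = 15931. By convexity Σ_i C(r_i, 2) ≥ 15·C(z/15, 2) = z(z − 15)/(2·15), giving z² − 15z − 15·179·178 ≤ 0 and hence z ≤ (1/2)[15 + √(225 + 4·477930)] = (1/2)[15 + √1911945] ≈ (1/2)(15 + 1382.731) = 698.8655.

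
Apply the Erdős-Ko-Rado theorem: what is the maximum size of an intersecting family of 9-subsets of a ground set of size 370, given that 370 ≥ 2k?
max |F| = C(369, 8) = 7897874979241962

Erdős-Ko-Rado (1961): when n ≥ 2k, max |F| = C(n−1, k−1). The bound is attained by the star {A : i ∈ A} for any fixed i ∈ [n]. Here C(370−1, 9−1) = C(369, 8) = 7897874979241962.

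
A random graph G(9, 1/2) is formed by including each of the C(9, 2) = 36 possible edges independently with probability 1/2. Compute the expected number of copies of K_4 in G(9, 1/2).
E[# K_4] = C(9, 4) · (1/2)^C(4, 2) = 126 / 2^6 = 63/32 = 1.96875

For each 4-subset S of vertices (there are C(9, 4) = 126 such S), let X_S = 1 if S induces a K_4 (all C(4, 2) = 6 edges present). Then P(X_S = 1) = (1/2)^6 = 1/64. By linearity of expectation, E[# K_4] = C(9, 4) · (1/2)^6 = 126 / 64 = 63/32 = 1.96875.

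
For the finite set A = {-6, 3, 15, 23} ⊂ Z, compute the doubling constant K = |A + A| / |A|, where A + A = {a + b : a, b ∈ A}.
K = |A + A| / |A| = 10/4 = 5/2

Enumerate A + A = {a + b : a, b ∈ A}. With |A| = 4, there are |A|^2 = 16 ordered sum pairs; collecting distinct values, A + A = {-12, -3, 6, 9, 17, 18, 26, 30, 38, 46}, so |A + A| = 10. Thus K = 10/4 = 5/2. For comparison, the minimum possible |A + A| over all 4-element sets is 2·4 − 1 = 7 (so min K = 7/4), attained only by arithmetic progressions.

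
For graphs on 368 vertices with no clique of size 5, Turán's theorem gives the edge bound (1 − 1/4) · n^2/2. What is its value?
Turán density bound = (3/4) · 368^2/2 = 50784

Turán's theorem: ex(n, K_{r+1}) is achieved by the complete r-partite Turán graph T(n, r) with parts as balanced as possible, and is at most (1 − 1/r) · n^2/2. For r = 4, n = 368: the density bound is (3/4) · 135424/2 = 50784. Since 4 ∣ 368, the Turán graph T(368, 4) has parts of equal size 92, and its edge count e(T(368, 4)) = 50784 attains the density bound exactly.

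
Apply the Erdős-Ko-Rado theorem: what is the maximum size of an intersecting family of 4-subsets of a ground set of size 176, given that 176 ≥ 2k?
max |F| = C(175, 3) = 877975

The Erdős-Ko-Rado theorem states: for n ≥ 2k, an intersecting family of k-subsets of an n-element set has size at most C(n − 1, k − 1), with equality for 'star' families {A ⊆ [n] : |A| = k, i ∈ A} (fix an element i). For n = 176, k = 4: C(175, 3) = 877975.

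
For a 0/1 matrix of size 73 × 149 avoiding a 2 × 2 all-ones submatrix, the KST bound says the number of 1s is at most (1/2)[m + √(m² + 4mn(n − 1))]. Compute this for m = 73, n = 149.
z(73, 149; 2, 2) ≤ (1/2)[73 + √(73² + 4·73·149·148)] = (1/2)[73 + √6444513] = 1305.8023

Kővári–Sós–Turán: let r_1, ..., r_73 be the row sums and z = Σ r_i the total number of 1s. Each pair of columns can share at most one row with both entries 1 (else a 2×2 all-ones block appears), so Σ_i C(r_i, 2) ≤ C(149, 2) = 11026. By convexity Σ_i C(r_i, 2) ≥ 73·C(z/73, 2) = z(z − 73)/(2·73), giving z² − 73z − 73·149·148 ≤ 0 and hence z ≤ (1/2)[73 + √(5329 + 4·1609796)] = (1/2)[73 + √6444513] ≈ (1/2)(73 + 2538.6045) = 1305.8023.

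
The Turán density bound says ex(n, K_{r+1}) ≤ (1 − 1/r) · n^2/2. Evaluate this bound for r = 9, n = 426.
Turán density bound = (8/9) · 426^2/2 = 80656

Turán's theorem: ex(n, K_{r+1}) is achieved by the complete r-partite Turán graph T(n, r) with parts as balanced as possible, and is at most (1 − 1/r) · n^2/2. For r = 9, n = 426: the density bound is (8/9) · 181476/2 = 80656. The integer-valued extremum is e(T(426, 9)) = 80655, which is strictly less than the density bound 80656 since 9 ∤ 426 (the parts of T(426, 9) cannot all be equal).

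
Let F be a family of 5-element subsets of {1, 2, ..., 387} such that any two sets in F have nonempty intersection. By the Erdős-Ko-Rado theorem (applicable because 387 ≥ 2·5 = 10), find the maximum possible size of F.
max |F| = C(386, 4) = 910682080

Erdős-Ko-Rado (1961): when n ≥ 2k, max |F| = C(n−1, k−1). The bound is attained by the star {A : i ∈ A} for any fixed i ∈ [n]. Here C(387−1, 5−1) = C(386, 4) = 910682080.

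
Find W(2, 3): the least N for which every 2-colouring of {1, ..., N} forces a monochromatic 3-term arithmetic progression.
W(2, 3) = 9

Lower bound: the 2-colouring RRBBRRBB of {1, ..., 8} (R at positions {1, 2, 5, 6}, B at {3, 4, 7, 8}) contains no monochromatic 3-term AP, so W(2, 3) > 8. Upper bound: a case analysis on any 2-colouring of {1, ..., 9} forces such an AP. Hence W(2, 3) = 9.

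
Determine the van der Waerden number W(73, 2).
W(73, 2) = 73 + 1 = 74

A 2-term AP is any pair of integers, so a monochromatic 2-AP exists iff some colour is used at least twice. With 73 colours, the colouring i ↦ i on {1, ..., 73} uses each colour once, avoiding any monochromatic pair, so W(73, 2) > 73. For {1, ..., 74}, pigeonhole forces two integers of the same colour, which form a monochromatic 2-AP. Hence W(73, 2) = 74.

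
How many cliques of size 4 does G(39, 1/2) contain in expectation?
E[# K_4] = C(39, 4) · (1/2)^C(4, 2) = 82251 / 2^6 = 1285.171875

For each 4-subset S of vertices (there are C(39, 4) = 82251 such S), let X_S = 1 if S induces a K_4 (all C(4, 2) = 6 edges present). Then P(X_S = 1) = (1/2)^6 = 1/64. By linearity of expectation, E[# K_4] = C(39, 4) · (1/2)^6 = 82251 / 64 = 1285.171875.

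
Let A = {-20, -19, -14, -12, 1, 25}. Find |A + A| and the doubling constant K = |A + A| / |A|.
K = |A + A| / |A| = 21/6 = 7/2

Enumerate A + A = {a + b : a, b ∈ A}. With |A| = 6, there are |A|^2 = 36 ordered sum pairs; collecting distinct values, A + A = {-40, -39, -38, -34, -33, -32, -31, -28, -26, -24, -19, -18, -13, -11, 2, 5, 6, 11, 13, 26, 50}, so |A + A| = 21. Thus K = 21/6 = 7/2. For comparison, the minimum possible |A + A| over all 6-element sets is 2·6 − 1 = 11 (so min K = 11/6), attained only by arithmetic progressions.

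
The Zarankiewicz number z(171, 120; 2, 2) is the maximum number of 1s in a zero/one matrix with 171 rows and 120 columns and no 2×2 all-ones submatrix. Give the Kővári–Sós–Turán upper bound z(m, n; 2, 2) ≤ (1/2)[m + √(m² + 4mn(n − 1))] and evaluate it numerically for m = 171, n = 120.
z(171, 120; 2, 2) ≤ (1/2)[171 + √(171² + 4·171·120·119)] = (1/2)[171 + √9796761] = 1650.4889

Kővári–Sós–Turán: let r_1, ..., r_171 be the row sums and z = Σ r_i the total number of 1s. Each pair of columns can share at most one row with both entries 1 (else a 2×2 all-ones block appears), so Σ_i C(r_i, 2) ≤ C(120, 2) = 7140. By convexity Σ_i C(r_i, 2) ≥ 171·C(z/171, 2) = z(z − 171)/(2·171), giving z² − 171z − 171·120·119 ≤ 0 and hence z ≤ (1/2)[171 + √(29241 + 4·2441880)] = (1/2)[171 + √9796761] ≈ (1/2)(171 + 3129.9778) = 1650.4889.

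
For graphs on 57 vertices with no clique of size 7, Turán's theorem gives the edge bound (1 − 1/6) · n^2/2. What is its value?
Turán density bound = (5/6) · 57^2/2 = 5415/4 ≈ 1353.75

Turán's theorem: ex(n, K_{r+1}) is achieved by the complete r-partite Turán graph T(n, r) with parts as balanced as possible, and is at most (1 − 1/r) · n^2/2. For r = 6, n = 57: the density bound is (5/6) · 3249/2 = 5415/4 ≈ 1353.75. The integer-valued extremum is e(T(57, 6)) = 1353, which is strictly less than the density bound 5415/4 since 6 ∤ 57 (the parts of T(57, 6) cannot all be equal).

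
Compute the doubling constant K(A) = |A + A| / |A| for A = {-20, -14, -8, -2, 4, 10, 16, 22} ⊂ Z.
K = |A + A| / |A| = 15/8

Enumerate A + A = {a + b : a, b ∈ A}. With |A| = 8, there are |A|^2 = 64 ordered sum pairs; collecting distinct values, A + A = {-40, -34, -28, -22, -16, -10, -4, 2, 8, 14, 20, 26, 32, 38, 44}, so |A + A| = 15. Thus K = 15/8. Here |A + A| = 2|A| − 1 = 15, the minimum possible — so K = 15/8 is minimal, which holds iff A is an arithmetic progression.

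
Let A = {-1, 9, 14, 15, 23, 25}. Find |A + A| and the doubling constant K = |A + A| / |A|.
K = |A + A| / |A| = 20/6 = 10/3

Enumerate A + A = {a + b : a, b ∈ A}. With |A| = 6, there are |A|^2 = 36 ordered sum pairs; collecting distinct values, A + A = {-2, 8, 13, 14, 18, 22, 23, 24, 28, 29, 30, 32, 34, 37, 38, 39, 40, 46, 48, 50}, so |A + A| = 20. Thus K = 20/6 = 10/3. For comparison, the minimum possible |A + A| over all 6-element sets is 2·6 − 1 = 11 (so min K = 11/6), attained only by arithmetic progressions.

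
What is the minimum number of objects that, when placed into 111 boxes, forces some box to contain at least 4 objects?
n = (4 − 1)·111 + 1 = 334

By the generalised pigeonhole principle, to guarantee some box contains ≥ r objects we need more than (r − 1) · k objects total. Threshold: n = (r − 1) · k + 1. With r = 4 and k = 111: n = 3 · 111 + 1 = 333 + 1 = 334. For n = 333 = 3 · 111, we can put exactly 3 objects in every box, avoiding 4 in any single one — so 334 is tight.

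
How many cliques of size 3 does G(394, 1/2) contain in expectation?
E[# K_3] = C(394, 3) · (1/2)^C(3, 2) = 10116344 / 2^3 = 1264543

For each 3-subset S of vertices (there are C(394, 3) = 10116344 such S), let X_S = 1 if S induces a K_3 (all C(3, 2) = 3 edges present). Then P(X_S = 1) = (1/2)^3 = 1/8. By linearity of expectation, E[# K_3] = C(394, 3) · (1/2)^3 = 10116344 / 8 = 1264543.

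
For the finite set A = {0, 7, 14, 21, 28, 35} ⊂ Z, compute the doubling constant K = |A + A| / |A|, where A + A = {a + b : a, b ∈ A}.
K = |A + A| / |A| = 11/6

Enumerate A + A = {a + b : a, b ∈ A}. With |A| = 6, there are |A|^2 = 36 ordered sum pairs; collecting distinct values, A + A = {0, 7, 14, 21, 28, 35, 42, 49, 56, 63, 70}, so |A + A| = 11. Thus K = 11/6. Here |A + A| = 2|A| − 1 = 11, the minimum possible — so K = 11/6 is minimal, which holds iff A is an arithmetic progression.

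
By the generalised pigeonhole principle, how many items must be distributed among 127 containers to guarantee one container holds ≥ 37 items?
n = (37 − 1)·127 + 1 = 4573

By the generalised pigeonhole principle, to guarantee some box contains ≥ r objects we need more than (r − 1) · k objects total. Threshold: n = (r − 1) · k + 1. With r = 37 and k = 127: n = 36 · 127 + 1 = 4572 + 1 = 4573. For n = 4572 = 36 · 127, we can put exactly 36 objects in every box, avoiding 37 in any single one — so 4573 is tight.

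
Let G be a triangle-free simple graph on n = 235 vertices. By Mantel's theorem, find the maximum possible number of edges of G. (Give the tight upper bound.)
ex(235, K_3) = ⌊235^2/4⌋ = 13806

Mantel (1907): a triangle-free graph on n vertices has at most ⌊n^2/4⌋ edges, with equality for the complete bipartite graph K_{⌊n/2⌋, ⌈n/2⌉}. For n = 235: ⌊235^2/4⌋ = ⌊55225/4⌋ = 13806. The extremal graph is K_{117, 118}, which has 117·118 = 13806 edges.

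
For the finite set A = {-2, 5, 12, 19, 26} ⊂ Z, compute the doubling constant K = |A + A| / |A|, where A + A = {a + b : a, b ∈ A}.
K = |A + A| / |A| = 9/5

Enumerate A + A = {a + b : a, b ∈ A}. With |A| = 5, there are |A|^2 = 25 ordered sum pairs; collecting distinct values, A + A = {-4, 3, 10, 17, 24, 31, 38, 45, 52}, so |A + A| = 9. Thus K = 9/5. Here |A + A| = 2|A| − 1 = 9, the minimum possible — so K = 9/5 is minimal, which holds iff A is an arithmetic progression.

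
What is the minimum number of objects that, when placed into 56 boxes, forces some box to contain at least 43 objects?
n = (43 − 1)·56 + 1 = 2353

By the generalised pigeonhole principle, to guarantee some box contains ≥ r objects we need more than (r − 1) · k objects total. Threshold: n = (r − 1) · k + 1. With r = 43 and k = 56: n = 42 · 56 + 1 = 2352 + 1 = 2353. For n = 2352 = 42 · 56, we can put exactly 42 objects in every box, avoiding 43 in any single one — so 2353 is tight.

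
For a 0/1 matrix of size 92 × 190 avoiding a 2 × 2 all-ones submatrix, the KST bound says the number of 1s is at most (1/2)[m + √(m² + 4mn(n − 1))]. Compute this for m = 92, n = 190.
z(92, 190; 2, 2) ≤ (1/2)[92 + √(92² + 4·92·190·189)] = (1/2)[92 + √13223344] = 1864.1958

Kővári–Sós–Turán: let r_1, ..., r_92 be the row sums and z = Σ r_i the total number of 1s. Each pair of columns can share at most one row with both entries 1 (else a 2×2 all-ones block appears), so Σ_i C(r_i, 2) ≤ C(190, 2) = 17955. By convexity Σ_i C(r_i, 2) ≥ 92·C(z/92, 2) = z(z − 92)/(2·92), giving z² − 92z − 92·190·189 ≤ 0 and hence z ≤ (1/2)[92 + √(8464 + 4·3303720)] = (1/2)[92 + √13223344] ≈ (1/2)(92 + 3636.3916) = 1864.1958.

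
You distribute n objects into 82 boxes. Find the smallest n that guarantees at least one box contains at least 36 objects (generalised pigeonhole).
n = (36 − 1)·82 + 1 = 2871

By the generalised pigeonhole principle, to guarantee some box contains ≥ r objects we need more than (r − 1) · k objects total. Threshold: n = (r − 1) · k + 1. With r = 36 and k = 82: n = 35 · 82 + 1 = 2870 + 1 = 2871. For n = 2870 = 35 · 82, we can put exactly 35 objects in every box, avoiding 36 in any single one — so 2871 is tight.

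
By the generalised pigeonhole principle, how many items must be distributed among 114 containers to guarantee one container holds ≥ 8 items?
n = (8 − 1)·114 + 1 = 799

By the generalised pigeonhole principle, to guarantee some box contains ≥ r objects we need more than (r − 1) · k objects total. Threshold: n = (r − 1) · k + 1. With r = 8 and k = 114: n = 7 · 114 + 1 = 798 + 1 = 799. For n = 798 = 7 · 114, we can put exactly 7 objects in every box, avoiding 8 in any single one — so 799 is tight.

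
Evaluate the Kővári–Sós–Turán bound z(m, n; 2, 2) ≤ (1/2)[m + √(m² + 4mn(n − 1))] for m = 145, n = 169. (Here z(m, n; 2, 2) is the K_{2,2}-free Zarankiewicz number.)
z(145, 169; 2, 2) ≤ (1/2)[145 + √(145² + 4·145·169·168)] = (1/2)[145 + √16488385] = 2102.7946

Kővári–Sós–Turán: let r_1, ..., r_145 be the row sums and z = Σ r_i the total number of 1s. Each pair of columns can share at most one row with both entries 1 (else a 2×2 all-ones block appears), so Σ_i C(r_i, 2) ≤ C(169, 2) = 14196. By convexity Σ_i C(r_i, 2) ≥ 145·C(z/145, 2) = z(z − 145)/(2·145), giving z² − 145z − 145·169·168 ≤ 0 and hence z ≤ (1/2)[145 + √(21025 + 4·4116840)] = (1/2)[145 + √16488385] ≈ (1/2)(145 + 4060.5892) = 2102.7946.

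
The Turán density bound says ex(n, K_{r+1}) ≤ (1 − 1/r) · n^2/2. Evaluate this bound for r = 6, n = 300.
Turán density bound = (5/6) · 300^2/2 = 37500

Turán's theorem: ex(n, K_{r+1}) is achieved by the complete r-partite Turán graph T(n, r) with parts as balanced as possible, and is at most (1 − 1/r) · n^2/2. For r = 6, n = 300: the density bound is (5/6) · 90000/2 = 37500. Since 6 ∣ 300, the Turán graph T(300, 6) has parts of equal size 50, and its edge count e(T(300, 6)) = 37500 attains the density bound exactly.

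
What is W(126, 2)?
W(126, 2) = 126 + 1 = 127

A 2-term AP is any pair of integers, so a monochromatic 2-AP exists iff some colour is used at least twice. With 126 colours, the colouring i ↦ i on {1, ..., 126} uses each colour once, avoiding any monochromatic pair, so W(126, 2) > 126. For {1, ..., 127}, pigeonhole forces two integers of the same colour, which form a monochromatic 2-AP. Hence W(126, 2) = 127.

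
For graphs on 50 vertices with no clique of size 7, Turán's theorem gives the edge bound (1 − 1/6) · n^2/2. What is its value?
Turán density bound = (5/6) · 50^2/2 = 3125/3 ≈ 1041.6667

Turán's theorem: ex(n, K_{r+1}) is achieved by the complete r-partite Turán graph T(n, r) with parts as balanced as possible, and is at most (1 − 1/r) · n^2/2. For r = 6, n = 50: the density bound is (5/6) · 2500/2 = 3125/3 ≈ 1041.6667. The integer-valued extremum is e(T(50, 6)) = 1041, which is strictly less than the density bound 3125/3 since 6 ∤ 50 (the parts of T(50, 6) cannot all be equal).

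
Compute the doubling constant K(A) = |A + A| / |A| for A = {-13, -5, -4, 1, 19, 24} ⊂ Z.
K = |A + A| / |A| = 20/6 = 10/3

Enumerate A + A = {a + b : a, b ∈ A}. With |A| = 6, there are |A|^2 = 36 ordered sum pairs; collecting distinct values, A + A = {-26, -18, -17, -12, -10, -9, -8, -4, -3, 2, 6, 11, 14, 15, 19, 20, 25, 38, 43, 48}, so |A + A| = 20. Thus K = 20/6 = 10/3. For comparison, the minimum possible |A + A| over all 6-element sets is 2·6 − 1 = 11 (so min K = 11/6), attained only by arithmetic progressions.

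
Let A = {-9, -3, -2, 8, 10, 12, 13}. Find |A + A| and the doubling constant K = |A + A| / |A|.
K = |A + A| / |A| = 26/7

Enumerate A + A = {a + b : a, b ∈ A}. With |A| = 7, there are |A|^2 = 49 ordered sum pairs; collecting distinct values, A + A = {-18, -12, -11, -6, -5, -4, -1, 1, 3, 4, 5, 6, 7, 8, 9, 10, 11, 16, 18, 20, 21, 22, 23, 24, 25, 26}, so |A + A| = 26. Thus K = 26/7. For comparison, the minimum possible |A + A| over all 7-element sets is 2·7 − 1 = 13 (so min K = 13/7), attained only by arithmetic progressions.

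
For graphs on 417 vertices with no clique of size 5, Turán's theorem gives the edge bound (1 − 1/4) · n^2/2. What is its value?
Turán density bound = (3/4) · 417^2/2 = 521667/8 ≈ 65208.375

Turán's theorem: ex(n, K_{r+1}) is achieved by the complete r-partite Turán graph T(n, r) with parts as balanced as possible, and is at most (1 − 1/r) · n^2/2. For r = 4, n = 417: the density bound is (3/4) · 173889/2 = 521667/8 ≈ 65208.375. The integer-valued extremum is e(T(417, 4)) = 65208, which is strictly less than the density bound 521667/8 since 4 ∤ 417 (the parts of T(417, 4) cannot all be equal).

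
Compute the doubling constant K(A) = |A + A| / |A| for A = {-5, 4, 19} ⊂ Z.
K = |A + A| / |A| = 6/3 = 2

Enumerate A + A = {a + b : a, b ∈ A}. With |A| = 3, there are |A|^2 = 9 ordered sum pairs; collecting distinct values, A + A = {-10, -1, 8, 14, 23, 38}, so |A + A| = 6. Thus K = 6/3 = 2. For comparison, the minimum possible |A + A| over all 3-element sets is 2·3 − 1 = 5 (so min K = 5/3), attained only by arithmetic progressions.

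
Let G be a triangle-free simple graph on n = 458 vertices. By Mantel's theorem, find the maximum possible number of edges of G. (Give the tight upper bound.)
ex(458, K_3) = ⌊458^2/4⌋ = 52441

Mantel (1907): a triangle-free graph on n vertices has at most ⌊n^2/4⌋ edges, with equality for the complete bipartite graph K_{⌊n/2⌋, ⌈n/2⌉}. For n = 458: ⌊458^2/4⌋ = ⌊209764/4⌋ = 52441. The extremal graph is K_{229, 229}, which has 229·229 = 52441 edges.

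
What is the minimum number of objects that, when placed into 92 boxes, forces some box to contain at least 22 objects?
n = (22 − 1)·92 + 1 = 1933

By the generalised pigeonhole principle, to guarantee some box contains ≥ r objects we need more than (r − 1) · k objects total. Threshold: n = (r − 1) · k + 1. With r = 22 and k = 92: n = 21 · 92 + 1 = 1932 + 1 = 1933. For n = 1932 = 21 · 92, we can put exactly 21 objects in every box, avoiding 22 in any single one — so 1933 is tight.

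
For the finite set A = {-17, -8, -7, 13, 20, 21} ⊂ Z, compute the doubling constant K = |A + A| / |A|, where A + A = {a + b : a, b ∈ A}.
K = |A + A| / |A| = 20/6 = 10/3

Enumerate A + A = {a + b : a, b ∈ A}. With |A| = 6, there are |A|^2 = 36 ordered sum pairs; collecting distinct values, A + A = {-34, -25, -24, -16, -15, -14, -4, 3, 4, 5, 6, 12, 13, 14, 26, 33, 34, 40, 41, 42}, so |A + A| = 20. Thus K = 20/6 = 10/3. For comparison, the minimum possible |A + A| over all 6-element sets is 2·6 − 1 = 11 (so min K = 11/6), attained only by arithmetic progressions.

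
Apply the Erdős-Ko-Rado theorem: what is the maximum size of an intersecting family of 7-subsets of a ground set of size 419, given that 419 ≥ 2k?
max |F| = C(418, 6) = 7146142307304

The Erdős-Ko-Rado theorem states: for n ≥ 2k, an intersecting family of k-subsets of an n-element set has size at most C(n − 1, k − 1), with equality for 'star' families {A ⊆ [n] : |A| = k, i ∈ A} (fix an element i). For n = 419, k = 7: C(418, 6) = 7146142307304.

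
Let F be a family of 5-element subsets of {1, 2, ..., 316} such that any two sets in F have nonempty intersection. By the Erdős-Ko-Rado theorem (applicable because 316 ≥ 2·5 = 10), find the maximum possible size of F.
max |F| = C(315, 4) = 402464790

Erdős-Ko-Rado (1961): when n ≥ 2k, max |F| = C(n−1, k−1). The bound is attained by the star {A : i ∈ A} for any fixed i ∈ [n]. Here C(316−1, 5−1) = C(315, 4) = 402464790.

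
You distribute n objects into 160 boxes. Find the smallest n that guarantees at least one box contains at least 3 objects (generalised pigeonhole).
n = (3 − 1)·160 + 1 = 321

By the generalised pigeonhole principle, to guarantee some box contains ≥ r objects we need more than (r − 1) · k objects total. Threshold: n = (r − 1) · k + 1. With r = 3 and k = 160: n = 2 · 160 + 1 = 320 + 1 = 321. For n = 320 = 2 · 160, we can put exactly 2 objects in every box, avoiding 3 in any single one — so 321 is tight.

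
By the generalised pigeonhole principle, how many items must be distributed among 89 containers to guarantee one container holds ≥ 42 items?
n = (42 − 1)·89 + 1 = 3650

By the generalised pigeonhole principle, to guarantee some box contains ≥ r objects we need more than (r − 1) · k objects total. Threshold: n = (r − 1) · k + 1. With r = 42 and k = 89: n = 41 · 89 + 1 = 3649 + 1 = 3650. For n = 3649 = 41 · 89, we can put exactly 41 objects in every box, avoiding 42 in any single one — so 3650 is tight.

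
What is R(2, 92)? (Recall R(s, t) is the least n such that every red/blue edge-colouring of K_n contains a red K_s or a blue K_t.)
R(2, 92) = 92

R(2, k) = k for all k ≥ 2: in a 2-colouring of K_k, either some edge is red (a red K_2) or all edges are blue (a blue K_k). And K_{91} coloured all-blue has no blue K_92, so R(2, 92) > 91. Hence R(2, 92) = 92.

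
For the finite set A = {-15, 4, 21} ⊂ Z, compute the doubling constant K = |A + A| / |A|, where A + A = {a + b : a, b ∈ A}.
K = |A + A| / |A| = 6/3 = 2

Enumerate A + A = {a + b : a, b ∈ A}. With |A| = 3, there are |A|^2 = 9 ordered sum pairs; collecting distinct values, A + A = {-30, -11, 6, 8, 25, 42}, so |A + A| = 6. Thus K = 6/3 = 2. For comparison, the minimum possible |A + A| over all 3-element sets is 2·3 − 1 = 5 (so min K = 5/3), attained only by arithmetic progressions.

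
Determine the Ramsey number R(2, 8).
R(2, 8) = 8

R(2, k) = k for all k ≥ 2: in a 2-colouring of K_k, either some edge is red (a red K_2) or all edges are blue (a blue K_k). And K_{7} coloured all-blue has no blue K_8, so R(2, 8) > 7. Hence R(2, 8) = 8.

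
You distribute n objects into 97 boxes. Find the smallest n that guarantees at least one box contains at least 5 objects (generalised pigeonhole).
n = (5 − 1)·97 + 1 = 389

By the generalised pigeonhole principle, to guarantee some box contains ≥ r objects we need more than (r − 1) · k objects total. Threshold: n = (r − 1) · k + 1. With r = 5 and k = 97: n = 4 · 97 + 1 = 388 + 1 = 389. For n = 388 = 4 · 97, we can put exactly 4 objects in every box, avoiding 5 in any single one — so 389 is tight.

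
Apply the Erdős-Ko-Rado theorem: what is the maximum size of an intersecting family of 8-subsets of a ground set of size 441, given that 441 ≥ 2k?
max |F| = C(440, 7) = 603820263705560

The Erdős-Ko-Rado theorem states: for n ≥ 2k, an intersecting family of k-subsets of an n-element set has size at most C(n − 1, k − 1), with equality for 'star' families {A ⊆ [n] : |A| = k, i ∈ A} (fix an element i). For n = 441, k = 8: C(440, 7) = 603820263705560.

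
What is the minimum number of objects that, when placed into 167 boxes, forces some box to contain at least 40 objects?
n = (40 − 1)·167 + 1 = 6514

By the generalised pigeonhole principle, to guarantee some box contains ≥ r objects we need more than (r − 1) · k objects total. Threshold: n = (r − 1) · k + 1. With r = 40 and k = 167: n = 39 · 167 + 1 = 6513 + 1 = 6514. For n = 6513 = 39 · 167, we can put exactly 39 objects in every box, avoiding 40 in any single one — so 6514 is tight.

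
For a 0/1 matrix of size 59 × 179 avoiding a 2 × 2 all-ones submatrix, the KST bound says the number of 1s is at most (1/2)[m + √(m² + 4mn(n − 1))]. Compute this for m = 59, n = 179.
z(59, 179; 2, 2) ≤ (1/2)[59 + √(59² + 4·59·179·178)] = (1/2)[59 + √7522913] = 1400.8965

Kővári–Sós–Turán: let r_1, ..., r_59 be the row sums and z = Σ r_i the total number of 1s. Each pair of columns can share at most one row with both entries 1 (else a 2×2 all-ones block appears), so Σ_i C(r_i, 2) ≤ C(179, 2) = 15931. By convexity Σ_i C(r_i, 2) ≥ 59·C(z/59, 2) = z(z − 59)/(2·59), giving z² − 59z − 59·179·178 ≤ 0 and hence z ≤ (1/2)[59 + √(3481 + 4·1879858)] = (1/2)[59 + √7522913] ≈ (1/2)(59 + 2742.7929) = 1400.8965.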